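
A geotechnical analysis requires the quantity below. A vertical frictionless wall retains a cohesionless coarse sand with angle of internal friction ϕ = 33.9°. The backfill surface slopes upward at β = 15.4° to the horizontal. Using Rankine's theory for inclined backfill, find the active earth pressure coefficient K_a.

K_a = cos β · (cos β − √(cos²β − cos²φ)) / (cos β + √(cos²β − cos²φ)).
cos β = 0.9641, cos φ = 0.8300, √(cos²β − cos²φ) = 0.4905.
K_a = 0.9641 × (0.9641 − 0.4905)/(0.9641 + 0.4905) = 0.3139.

0.314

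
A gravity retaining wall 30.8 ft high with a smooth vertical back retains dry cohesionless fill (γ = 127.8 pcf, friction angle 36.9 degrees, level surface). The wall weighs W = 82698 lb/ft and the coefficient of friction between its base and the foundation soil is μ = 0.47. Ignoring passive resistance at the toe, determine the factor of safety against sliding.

2.57

K_a = tan²(45° − 36.9°/2) = 0.2497.
P_a = ½K_aγH² = 0.5×0.2497×127.8×30.8² = 15130 lb/ft, acting at H/3 = 10.27 ft above the base.
FS_sliding = μW / P_a = 0.47×82698 / 15130 = 2.568.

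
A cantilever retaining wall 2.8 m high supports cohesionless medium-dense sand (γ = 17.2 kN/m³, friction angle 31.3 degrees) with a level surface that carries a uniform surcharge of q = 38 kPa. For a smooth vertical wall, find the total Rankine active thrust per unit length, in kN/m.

K_a = tan²(45° − φ/2) = 0.3162.
Soil triangle: ½ K_a γ H² = 0.5×0.3162×17.2×2.8² = 21.32 kN/m.
Surcharge rectangle: K_a q H = 0.3162×38×2.8 = 33.64 kN/m.
Total = 21.32 + 33.64 = 54.96 kN/m.

55.0 kN/m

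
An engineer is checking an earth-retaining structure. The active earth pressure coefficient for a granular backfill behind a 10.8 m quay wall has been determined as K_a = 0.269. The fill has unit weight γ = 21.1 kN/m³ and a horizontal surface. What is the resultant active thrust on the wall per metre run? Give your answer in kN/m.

331 kN/m

P = ½ K_a γ H² = 0.5 × 0.269 × 21.1 × 10.8² = 331.0 kN/m.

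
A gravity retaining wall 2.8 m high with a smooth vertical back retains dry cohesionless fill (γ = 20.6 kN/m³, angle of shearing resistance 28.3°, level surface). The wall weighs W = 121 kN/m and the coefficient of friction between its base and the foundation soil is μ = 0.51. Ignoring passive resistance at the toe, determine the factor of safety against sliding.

K_a = tan²(45° − 28.3°/2) = 0.3568.
P_a = ½K_aγH² = 0.5×0.3568×20.6×2.8² = 28.81 kN/m, acting at H/3 = 0.9333 m above the base.
FS_sliding = μW / P_a = 0.51×121 / 28.81 = 2.142.

2.14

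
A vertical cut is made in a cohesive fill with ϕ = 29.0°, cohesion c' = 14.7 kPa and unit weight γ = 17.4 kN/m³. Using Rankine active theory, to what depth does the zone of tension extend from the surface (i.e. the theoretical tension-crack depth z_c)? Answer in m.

K_a = tan²(45° − 29.0°/2) = 0.3470; √K_a = 0.5890.
The active pressure is zero where K_a γ z = 2c√K_a, so z_c = 2c/(γ√K_a) = 2×14.7/(17.4×0.5890) = 2.868 m.

2.87 m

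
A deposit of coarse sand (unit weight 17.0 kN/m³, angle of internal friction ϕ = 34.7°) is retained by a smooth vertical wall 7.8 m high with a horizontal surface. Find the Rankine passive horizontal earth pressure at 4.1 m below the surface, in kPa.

K_p = (1 + sin φ)/(1 − sin φ) = 3.643.
σ_h = K_p γ z = 3.643 × 17.0 × 4.1 = 253.9 kPa.

254 kPa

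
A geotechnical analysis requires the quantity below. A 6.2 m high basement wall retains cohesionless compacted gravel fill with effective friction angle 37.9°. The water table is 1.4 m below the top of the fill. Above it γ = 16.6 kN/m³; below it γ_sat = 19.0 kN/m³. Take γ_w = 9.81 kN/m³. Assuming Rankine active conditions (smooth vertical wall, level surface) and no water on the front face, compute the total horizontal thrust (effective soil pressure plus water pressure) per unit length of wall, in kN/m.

K_a = tan²(45° − φ/2) = 0.2389.
γ' = 19.0 − 9.81 = 9.190 kN/m³. Depth below WT = 4.8 m.
σ'_h at WT = K_a γ d_w = 5.553 kPa; at base = 5.553 + K_a γ' × 4.8 = 16.09 kPa.
P₁ (0–1.4 m) = ½×5.553×1.4 = 3.887. P₂ (1.4–6.2 m) = ½(5.553+16.09)×4.8 = 51.95.
P_w = ½ γ_w h₂² = 0.5×9.81×4.8² = 113.0. Total = 3.887+51.95+113.0 = 168.8 kN/m.

169 kN/m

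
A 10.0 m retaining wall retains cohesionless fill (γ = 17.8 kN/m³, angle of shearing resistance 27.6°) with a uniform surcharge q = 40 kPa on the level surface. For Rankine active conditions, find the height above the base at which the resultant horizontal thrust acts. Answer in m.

3.85 m

K_a = 0.3668.
Triangular part P₁ = ½K_aγH² = 326.4 at H/3 = 3.333 m; rectangular part P₂ = K_a q H = 146.7 at H/2 = 5.000 m.
ȳ = (P₁·3.333 + P₂·5.000)/(P₁+P₂) = 3.850 m.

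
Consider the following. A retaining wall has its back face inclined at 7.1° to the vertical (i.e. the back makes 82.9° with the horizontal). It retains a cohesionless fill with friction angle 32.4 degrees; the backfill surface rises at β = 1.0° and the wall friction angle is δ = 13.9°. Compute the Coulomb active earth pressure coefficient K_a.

K_a = sin²(α+φ) / [sin²α · sin(α−δ) · (1 + √{sin(φ+δ)sin(φ−β) / (sin(α−δ)sin(α+β))})²].
With α = 82.9°, φ = 32.4°, δ = 13.9°, β = 1.0°: K_a = 0.3318.

0.332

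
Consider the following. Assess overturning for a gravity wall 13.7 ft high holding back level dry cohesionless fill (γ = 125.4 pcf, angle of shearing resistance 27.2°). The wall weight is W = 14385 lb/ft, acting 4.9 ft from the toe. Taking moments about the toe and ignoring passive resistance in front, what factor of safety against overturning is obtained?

K_a = tan²(45° − 27.2°/2) = 0.3726.
P_a = ½K_aγH² = 0.5×0.3726×125.4×13.7² = 4385 lb/ft, acting at H/3 = 4.567 ft above the base.
Overturning moment M_o = P_a × H/3 = 4385 × 4.567 = 20020.
Resisting moment M_r = W × 4.9 = 14385 × 4.9 = 70490.
FS_overturning = M_r/M_o = 70490/20020 = 3.520.

3.52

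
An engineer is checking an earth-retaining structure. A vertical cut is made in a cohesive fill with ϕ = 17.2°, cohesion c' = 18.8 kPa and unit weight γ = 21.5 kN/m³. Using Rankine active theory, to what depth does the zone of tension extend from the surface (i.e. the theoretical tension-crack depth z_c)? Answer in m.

K_a = tan²(45° − 17.2°/2) = 0.5436; √K_a = 0.7373.
The active pressure is zero where K_a γ z = 2c√K_a, so z_c = 2c/(γ√K_a) = 2×18.8/(21.5×0.7373) = 2.372 m.

2.37 m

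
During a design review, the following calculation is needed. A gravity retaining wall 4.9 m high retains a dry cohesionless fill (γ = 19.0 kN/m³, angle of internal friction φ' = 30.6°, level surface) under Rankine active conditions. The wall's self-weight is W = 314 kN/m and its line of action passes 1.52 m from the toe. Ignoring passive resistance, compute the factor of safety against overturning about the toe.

3.94

K_a = tan²(45° − 30.6°/2) = 0.3253.
P_a = ½K_aγH² = 0.5×0.3253×19.0×4.9² = 74.21 kN/m, acting at H/3 = 1.633 m above the base.
Overturning moment M_o = P_a × H/3 = 74.21 × 1.633 = 121.2.
Resisting moment M_r = W × 1.52 = 314 × 1.52 = 477.3.
FS_overturning = M_r/M_o = 477.3/121.2 = 3.938.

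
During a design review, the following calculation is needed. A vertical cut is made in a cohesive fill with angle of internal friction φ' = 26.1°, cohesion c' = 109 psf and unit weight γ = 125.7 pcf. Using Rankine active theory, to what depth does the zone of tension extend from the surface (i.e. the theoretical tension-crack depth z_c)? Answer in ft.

2.78 ft

K_a = tan²(45° − 26.1°/2) = 0.3889; √K_a = 0.6237.
The active pressure is zero where K_a γ z = 2c√K_a, so z_c = 2c/(γ√K_a) = 2×109/(125.7×0.6237) = 2.781 ft.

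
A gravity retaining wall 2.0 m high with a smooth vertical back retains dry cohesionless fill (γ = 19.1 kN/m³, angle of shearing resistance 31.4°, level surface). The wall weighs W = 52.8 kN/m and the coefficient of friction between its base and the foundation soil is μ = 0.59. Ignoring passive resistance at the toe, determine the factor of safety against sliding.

K_a = tan²(45° − 31.4°/2) = 0.3149.
P_a = ½K_aγH² = 0.5×0.3149×19.1×2.0² = 12.03 kN/m, acting at H/3 = 0.6667 m above the base.
FS_sliding = μW / P_a = 0.59×52.8 / 12.03 = 2.590.

2.59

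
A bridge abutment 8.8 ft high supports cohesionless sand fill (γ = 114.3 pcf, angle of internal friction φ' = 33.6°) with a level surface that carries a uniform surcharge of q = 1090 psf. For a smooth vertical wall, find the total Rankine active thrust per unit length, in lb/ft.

K_a = tan²(45° − φ/2) = 0.2875.
Soil triangle: ½ K_a γ H² = 0.5×0.2875×114.3×8.8² = 1272 lb/ft.
Surcharge rectangle: K_a q H = 0.2875×1090×8.8 = 2758 lb/ft.
Total = 1272 + 2758 = 4030 lb/ft.

4030 lb/ft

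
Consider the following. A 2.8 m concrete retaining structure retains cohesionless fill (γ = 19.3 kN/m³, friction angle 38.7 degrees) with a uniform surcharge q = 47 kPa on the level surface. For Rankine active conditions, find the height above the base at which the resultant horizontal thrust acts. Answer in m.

K_a = 0.2306.
Triangular part P₁ = ½K_aγH² = 17.45 at H/3 = 0.9333 m; rectangular part P₂ = K_a q H = 30.35 at H/2 = 1.400 m.
ȳ = (P₁·0.9333 + P₂·1.400)/(P₁+P₂) = 1.230 m.

1.23 m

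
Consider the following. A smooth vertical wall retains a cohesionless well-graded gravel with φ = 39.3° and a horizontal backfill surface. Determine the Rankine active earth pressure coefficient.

K_a = tan²(45° − φ/2) = tan²(25.35°) = 0.2245.

0.224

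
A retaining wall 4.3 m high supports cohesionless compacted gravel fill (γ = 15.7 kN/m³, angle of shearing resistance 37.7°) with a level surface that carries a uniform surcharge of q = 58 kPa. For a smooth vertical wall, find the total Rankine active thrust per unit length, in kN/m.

K_a = tan²(45° − φ/2) = 0.2411.
Soil triangle: ½ K_a γ H² = 0.5×0.2411×15.7×4.3² = 34.99 kN/m.
Surcharge rectangle: K_a q H = 0.2411×58×4.3 = 60.12 kN/m.
Total = 34.99 + 60.12 = 95.11 kN/m.

95.1 kN/m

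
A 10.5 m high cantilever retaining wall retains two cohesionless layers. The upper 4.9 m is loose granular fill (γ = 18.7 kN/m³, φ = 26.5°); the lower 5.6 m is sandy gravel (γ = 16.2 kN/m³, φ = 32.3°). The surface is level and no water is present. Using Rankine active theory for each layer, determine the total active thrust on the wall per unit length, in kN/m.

K_a1 = tan²(45°−26.5°/2) = 0.3829; K_a2 = tan²(45°−32.3°/2) = 0.3035.
Layer 1: σ at base = K_a1 γ₁ h₁ = 35.09 kPa; P₁ = ½×35.09×4.9 = 85.97.
Layer 2: σ_v at top = γ₁h₁ = 91.63; σ_h top = K_a2×91.63 = 27.81; σ_h base = K_a2×(91.63+16.2×5.6) = 55.34.
P₂ = ½(27.81+55.34)×5.6 = 232.8. Total P_a = 85.97+232.8 = 318.8 kN/m.

319 kN/m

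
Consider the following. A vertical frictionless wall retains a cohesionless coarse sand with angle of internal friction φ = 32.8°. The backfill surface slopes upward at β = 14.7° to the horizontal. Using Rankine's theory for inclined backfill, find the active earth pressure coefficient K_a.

0.327

K_a = cos β · (cos β − √(cos²β − cos²φ)) / (cos β + √(cos²β − cos²φ)).
cos β = 0.9673, cos φ = 0.8406, √(cos²β − cos²φ) = 0.4786.
K_a = 0.9673 × (0.9673 − 0.4786)/(0.9673 + 0.4786) = 0.3269.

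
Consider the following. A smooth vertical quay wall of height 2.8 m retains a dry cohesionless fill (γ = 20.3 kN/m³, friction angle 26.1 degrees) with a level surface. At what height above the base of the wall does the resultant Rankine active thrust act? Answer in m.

0.933 m

K_a = 0.3889.
The pressure distribution is triangular, so the resultant acts at H/3 above the base = 2.8/3 = 0.9333 m.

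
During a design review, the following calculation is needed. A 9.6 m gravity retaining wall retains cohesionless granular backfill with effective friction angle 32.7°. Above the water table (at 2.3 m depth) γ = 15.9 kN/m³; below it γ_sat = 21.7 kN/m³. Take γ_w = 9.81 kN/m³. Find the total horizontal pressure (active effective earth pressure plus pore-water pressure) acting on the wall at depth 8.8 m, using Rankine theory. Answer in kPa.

K_a = (1 − sin φ)/(1 + sin φ) = 0.2985.
γ' = 21.7 − 9.81 = 11.89 kN/m³.
Effective vertical stress at 8.8 m: σ'_v = 15.9×2.3 + 11.89×6.50 = 113.9 kPa.
σ'_h = K_a σ'_v = 0.2985 × 113.9 = 33.99 kPa; u = γ_w × 6.50 = 63.77 kPa.
Total σ_h = 33.99 + 63.77 = 97.75 kPa.

97.8 kPa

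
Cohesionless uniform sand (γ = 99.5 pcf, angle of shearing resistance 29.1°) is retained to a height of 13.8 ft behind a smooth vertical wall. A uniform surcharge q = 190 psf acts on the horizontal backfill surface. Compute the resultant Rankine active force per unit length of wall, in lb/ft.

4180 lb/ft

K_a = tan²(45° − φ/2) = 0.3456.
Soil triangle: ½ K_a γ H² = 0.5×0.3456×99.5×13.8² = 3274 lb/ft.
Surcharge rectangle: K_a q H = 0.3456×190×13.8 = 906.1 lb/ft.
Total = 3274 + 906.1 = 4180 lb/ft.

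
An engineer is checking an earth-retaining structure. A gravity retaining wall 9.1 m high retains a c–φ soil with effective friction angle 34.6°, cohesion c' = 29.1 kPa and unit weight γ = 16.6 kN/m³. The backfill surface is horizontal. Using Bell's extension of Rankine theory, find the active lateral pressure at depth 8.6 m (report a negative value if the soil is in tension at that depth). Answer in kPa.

8.79 kPa

K_a = (1 − sin φ)/(1 + sin φ) = 0.2756.
σ_a = K_a γ z − 2c√K_a = 0.2756×16.6×8.6 − 2×29.1×0.5250 = 8.794 kPa.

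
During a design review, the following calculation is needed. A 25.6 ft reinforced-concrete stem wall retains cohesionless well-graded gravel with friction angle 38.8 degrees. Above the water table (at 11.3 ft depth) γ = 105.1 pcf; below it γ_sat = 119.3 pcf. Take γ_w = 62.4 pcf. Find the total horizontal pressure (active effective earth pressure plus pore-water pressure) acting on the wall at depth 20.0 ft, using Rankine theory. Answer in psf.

929 psf

K_a = (1 − sin φ)/(1 + sin φ) = 0.2296.
γ' = 119.3 − 62.4 = 56.90 pcf.
Effective vertical stress at 20.0 ft: σ'_v = 105.1×11.3 + 56.90×8.70 = 1683 psf.
σ'_h = K_a σ'_v = 0.2296 × 1683 = 386.3 psf; u = γ_w × 8.70 = 542.9 psf.
Total σ_h = 386.3 + 542.9 = 929.1 psf.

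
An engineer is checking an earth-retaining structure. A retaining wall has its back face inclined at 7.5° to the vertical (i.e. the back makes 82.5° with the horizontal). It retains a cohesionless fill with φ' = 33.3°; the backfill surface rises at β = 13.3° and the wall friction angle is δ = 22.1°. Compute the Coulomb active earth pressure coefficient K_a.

0.385

K_a = sin²(α+φ) / [sin²α · sin(α−δ) · (1 + √{sin(φ+δ)sin(φ−β) / (sin(α−δ)sin(α+β))})²].
With α = 82.5°, φ = 33.3°, δ = 22.1°, β = 13.3°: K_a = 0.3845.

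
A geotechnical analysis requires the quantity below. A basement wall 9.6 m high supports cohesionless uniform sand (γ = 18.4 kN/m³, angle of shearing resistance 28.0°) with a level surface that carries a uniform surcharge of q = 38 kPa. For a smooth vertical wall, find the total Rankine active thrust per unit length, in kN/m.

K_a = tan²(45° − φ/2) = 0.3610.
Soil triangle: ½ K_a γ H² = 0.5×0.3610×18.4×9.6² = 306.1 kN/m.
Surcharge rectangle: K_a q H = 0.3610×38×9.6 = 131.7 kN/m.
Total = 306.1 + 131.7 = 437.8 kN/m.

438 kN/m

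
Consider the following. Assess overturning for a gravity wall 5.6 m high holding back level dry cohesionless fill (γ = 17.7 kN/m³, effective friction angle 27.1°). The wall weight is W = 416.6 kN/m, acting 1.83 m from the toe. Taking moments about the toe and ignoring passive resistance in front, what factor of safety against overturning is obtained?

K_a = tan²(45° − 27.1°/2) = 0.3741.
P_a = ½K_aγH² = 0.5×0.3741×17.7×5.6² = 103.8 kN/m, acting at H/3 = 1.867 m above the base.
Overturning moment M_o = P_a × H/3 = 103.8 × 1.867 = 193.8.
Resisting moment M_r = W × 1.83 = 416.6 × 1.83 = 762.4.
FS_overturning = M_r/M_o = 762.4/193.8 = 3.934.

3.93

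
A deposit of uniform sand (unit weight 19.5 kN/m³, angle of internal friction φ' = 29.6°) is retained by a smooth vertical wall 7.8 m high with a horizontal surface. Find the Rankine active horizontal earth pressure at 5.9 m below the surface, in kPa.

K_a = (1 − sin φ)/(1 + sin φ) = 0.3387.
σ_h = K_a γ z = 0.3387 × 19.5 × 5.9 = 38.97 kPa.

39.0 kPa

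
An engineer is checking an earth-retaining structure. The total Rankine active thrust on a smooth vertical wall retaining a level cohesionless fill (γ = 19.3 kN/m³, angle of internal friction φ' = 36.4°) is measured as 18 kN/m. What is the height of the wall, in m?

K_a = 0.2552. P_a = ½ K_a γ H² ⇒ H = √(2P_a/(K_a γ)).
H = √(2×18/(0.2552×19.3)) = 2.704 m.

2.70 m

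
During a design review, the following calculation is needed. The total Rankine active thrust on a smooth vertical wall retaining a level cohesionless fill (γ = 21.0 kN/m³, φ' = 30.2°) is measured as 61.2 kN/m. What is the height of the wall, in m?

K_a = 0.3307. P_a = ½ K_a γ H² ⇒ H = √(2P_a/(K_a γ)).
H = √(2×61.2/(0.3307×21.0)) = 4.198 m.

4.20 m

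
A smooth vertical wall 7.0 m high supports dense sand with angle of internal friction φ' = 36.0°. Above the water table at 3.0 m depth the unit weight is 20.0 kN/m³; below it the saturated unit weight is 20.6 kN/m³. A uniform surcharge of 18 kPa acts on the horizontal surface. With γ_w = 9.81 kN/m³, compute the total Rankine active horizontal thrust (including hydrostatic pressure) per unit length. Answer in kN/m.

K_a = tan²(45° − φ/2) = 0.2596.
γ' = 20.6 − 9.81 = 10.79 kN/m³. h₂ = H − d_w = 4.0 m.
σ'_h: at surface K_a·q = 4.673; at WT K_a(q+γd_w) = 20.25; at base K_a(q+γd_w+γ'h₂) = 31.46 kPa.
P₁ = ½(4.673+20.25)×3.0 = 37.38; P₂ = ½(20.25+31.46)×4.0 = 103.4; P_w = ½γ_w h₂² = 78.48.
Total = 37.38+103.4+78.48 = 219.3 kN/m.

219 kN/m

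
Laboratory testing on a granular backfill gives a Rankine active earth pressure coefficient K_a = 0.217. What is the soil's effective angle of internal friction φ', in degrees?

40.0°

K_a = tan²(45° − φ/2) ⇒ 45° − φ/2 = arctan(√0.217) = 24.98°.
φ = 2(45° − 24.98°) = 40.04°.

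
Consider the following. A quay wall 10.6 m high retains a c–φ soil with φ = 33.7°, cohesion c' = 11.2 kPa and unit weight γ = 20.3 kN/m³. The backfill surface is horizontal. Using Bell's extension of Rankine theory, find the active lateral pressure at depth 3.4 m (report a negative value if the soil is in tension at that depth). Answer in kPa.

7.77 kPa

K_a = (1 − sin φ)/(1 + sin φ) = 0.2863.
σ_a = K_a γ z − 2c√K_a = 0.2863×20.3×3.4 − 2×11.2×0.5351 = 7.775 kPa.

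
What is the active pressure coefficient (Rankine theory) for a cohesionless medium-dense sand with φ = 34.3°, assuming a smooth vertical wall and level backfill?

K_a = (1 − sin φ)/(1 + sin φ) = (1 − sin 34.3°)/(1 + sin 34.3°) = 0.2792.

0.279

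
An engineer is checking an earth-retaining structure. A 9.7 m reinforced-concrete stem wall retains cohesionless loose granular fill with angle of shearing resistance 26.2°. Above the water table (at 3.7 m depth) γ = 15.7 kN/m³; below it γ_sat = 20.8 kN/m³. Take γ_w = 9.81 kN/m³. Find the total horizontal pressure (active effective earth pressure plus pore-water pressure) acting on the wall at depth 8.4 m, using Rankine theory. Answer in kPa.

88.6 kPa

K_a = (1 − sin φ)/(1 + sin φ) = 0.3874.
γ' = 20.8 − 9.81 = 10.99 kN/m³.
Effective vertical stress at 8.4 m: σ'_v = 15.7×3.7 + 10.99×4.70 = 109.7 kPa.
σ'_h = K_a σ'_v = 0.3874 × 109.7 = 42.52 kPa; u = γ_w × 4.70 = 46.11 kPa.
Total σ_h = 42.52 + 46.11 = 88.63 kPa.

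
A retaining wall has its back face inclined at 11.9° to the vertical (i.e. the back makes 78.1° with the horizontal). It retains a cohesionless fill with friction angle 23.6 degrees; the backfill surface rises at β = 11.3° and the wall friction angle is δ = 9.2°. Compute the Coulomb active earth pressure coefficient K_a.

K_a = sin²(α+φ) / [sin²α · sin(α−δ) · (1 + √{sin(φ+δ)sin(φ−β) / (sin(α−δ)sin(α+β))})²].
With α = 78.1°, φ = 23.6°, δ = 9.2°, β = 11.3°: K_a = 0.5875.

0.587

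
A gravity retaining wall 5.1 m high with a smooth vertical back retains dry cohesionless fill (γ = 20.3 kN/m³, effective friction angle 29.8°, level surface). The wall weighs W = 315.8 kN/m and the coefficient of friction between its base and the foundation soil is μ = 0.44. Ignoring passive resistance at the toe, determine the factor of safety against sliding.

1.57

K_a = tan²(45° − 29.8°/2) = 0.3360.
P_a = ½K_aγH² = 0.5×0.3360×20.3×5.1² = 88.71 kN/m, acting at H/3 = 1.700 m above the base.
FS_sliding = μW / P_a = 0.44×315.8 / 88.71 = 1.566.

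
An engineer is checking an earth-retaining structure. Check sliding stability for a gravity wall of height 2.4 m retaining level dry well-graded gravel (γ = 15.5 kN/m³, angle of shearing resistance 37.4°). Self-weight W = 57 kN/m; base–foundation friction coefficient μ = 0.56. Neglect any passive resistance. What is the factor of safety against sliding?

K_a = tan²(45° − 37.4°/2) = 0.2443.
P_a = ½K_aγH² = 0.5×0.2443×15.5×2.4² = 10.90 kN/m, acting at H/3 = 0.8000 m above the base.
FS_sliding = μW / P_a = 0.56×57 / 10.90 = 2.927.

2.93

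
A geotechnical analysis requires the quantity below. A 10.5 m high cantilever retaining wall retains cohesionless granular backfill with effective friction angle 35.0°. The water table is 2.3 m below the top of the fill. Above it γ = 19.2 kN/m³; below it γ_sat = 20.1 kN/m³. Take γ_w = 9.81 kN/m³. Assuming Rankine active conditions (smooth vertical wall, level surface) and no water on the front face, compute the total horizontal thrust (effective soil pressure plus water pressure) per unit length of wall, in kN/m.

K_a = tan²(45° − φ/2) = 0.2710.
γ' = 20.1 − 9.81 = 10.29 kN/m³. Depth below WT = 8.2 m.
σ'_h at WT = K_a γ d_w = 11.97 kPa; at base = 11.97 + K_a γ' × 8.2 = 34.83 kPa.
P₁ (0–2.3 m) = ½×11.97×2.3 = 13.76. P₂ (2.3–10.5 m) = ½(11.97+34.83)×8.2 = 191.9.
P_w = ½ γ_w h₂² = 0.5×9.81×8.2² = 329.8. Total = 13.76+191.9+329.8 = 535.5 kN/m.

535 kN/m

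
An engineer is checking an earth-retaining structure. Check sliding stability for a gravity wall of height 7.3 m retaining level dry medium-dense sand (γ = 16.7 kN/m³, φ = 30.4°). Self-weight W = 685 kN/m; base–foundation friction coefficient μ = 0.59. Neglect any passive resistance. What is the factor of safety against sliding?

2.77

K_a = tan²(45° − 30.4°/2) = 0.3280.
P_a = ½K_aγH² = 0.5×0.3280×16.7×7.3² = 145.9 kN/m, acting at H/3 = 2.433 m above the base.
FS_sliding = μW / P_a = 0.59×685 / 145.9 = 2.769.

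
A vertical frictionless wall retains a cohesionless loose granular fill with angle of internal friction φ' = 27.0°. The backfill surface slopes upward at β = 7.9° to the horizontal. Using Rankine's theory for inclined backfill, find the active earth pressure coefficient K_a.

K_a = cos β · (cos β − √(cos²β − cos²φ)) / (cos β + √(cos²β − cos²φ)).
cos β = 0.9905, cos φ = 0.8910, √(cos²β − cos²φ) = 0.4327.
K_a = 0.9905 × (0.9905 − 0.4327)/(0.9905 + 0.4327) = 0.3882.

0.388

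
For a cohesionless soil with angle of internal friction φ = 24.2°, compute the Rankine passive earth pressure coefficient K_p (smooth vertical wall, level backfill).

K_p = (1 + sin φ)/(1 − sin φ) = tan²(45° + 24.2°/2) = 2.389.

2.39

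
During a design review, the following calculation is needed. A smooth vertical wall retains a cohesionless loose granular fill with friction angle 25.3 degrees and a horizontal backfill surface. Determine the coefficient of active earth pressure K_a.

0.401

K_a = (1 − sin φ)/(1 + sin φ) = (1 − sin 25.3°)/(1 + sin 25.3°) = 0.4012.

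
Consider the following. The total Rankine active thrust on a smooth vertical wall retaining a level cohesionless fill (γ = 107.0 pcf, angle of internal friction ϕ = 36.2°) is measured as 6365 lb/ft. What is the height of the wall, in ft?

K_a = 0.2574. P_a = ½ K_a γ H² ⇒ H = √(2P_a/(K_a γ)).
H = √(2×6365/(0.2574×107.0)) = 21.50 ft.

21.5 ft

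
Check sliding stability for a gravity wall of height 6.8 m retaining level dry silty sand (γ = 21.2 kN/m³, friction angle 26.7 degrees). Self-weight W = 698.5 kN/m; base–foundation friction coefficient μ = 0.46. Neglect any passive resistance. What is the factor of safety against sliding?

1.73

K_a = tan²(45° − 26.7°/2) = 0.3800.
P_a = ½K_aγH² = 0.5×0.3800×21.2×6.8² = 186.2 kN/m, acting at H/3 = 2.267 m above the base.
FS_sliding = μW / P_a = 0.46×698.5 / 186.2 = 1.725.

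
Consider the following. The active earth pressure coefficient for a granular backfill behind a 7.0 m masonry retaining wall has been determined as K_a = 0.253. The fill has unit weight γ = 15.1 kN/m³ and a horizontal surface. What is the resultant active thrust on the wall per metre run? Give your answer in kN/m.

93.6 kN/m

P = ½ K_a γ H² = 0.5 × 0.253 × 15.1 × 7.0² = 93.60 kN/m.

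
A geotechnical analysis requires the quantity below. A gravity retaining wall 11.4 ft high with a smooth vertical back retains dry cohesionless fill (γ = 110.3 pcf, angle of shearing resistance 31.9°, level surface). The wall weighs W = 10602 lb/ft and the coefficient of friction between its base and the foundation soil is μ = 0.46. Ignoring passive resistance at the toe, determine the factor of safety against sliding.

2.21

K_a = tan²(45° − 31.9°/2) = 0.3085.
P_a = ½K_aγH² = 0.5×0.3085×110.3×11.4² = 2211 lb/ft, acting at H/3 = 3.800 ft above the base.
FS_sliding = μW / P_a = 0.46×10602 / 2211 = 2.205.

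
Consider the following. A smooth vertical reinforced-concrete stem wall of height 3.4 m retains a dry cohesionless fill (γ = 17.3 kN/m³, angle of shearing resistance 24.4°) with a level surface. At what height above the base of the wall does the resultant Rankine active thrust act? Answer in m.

K_a = 0.4153.
The pressure distribution is triangular, so the resultant acts at H/3 above the base = 3.4/3 = 1.133 m.

1.13 m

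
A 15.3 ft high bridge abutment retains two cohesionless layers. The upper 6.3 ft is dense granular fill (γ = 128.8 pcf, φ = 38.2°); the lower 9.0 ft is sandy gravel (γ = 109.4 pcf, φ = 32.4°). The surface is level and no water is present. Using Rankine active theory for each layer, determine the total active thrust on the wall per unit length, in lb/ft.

4150 lb/ft

K_a1 = tan²(45°−38.2°/2) = 0.2358; K_a2 = tan²(45°−32.4°/2) = 0.3022.
Layer 1: σ at base = K_a1 γ₁ h₁ = 191.3 psf; P₁ = ½×191.3×6.3 = 602.7.
Layer 2: σ_v at top = γ₁h₁ = 811.4; σ_h top = K_a2×811.4 = 245.2; σ_h base = K_a2×(811.4+109.4×9.0) = 542.8.
P₂ = ½(245.2+542.8)×9.0 = 3546. Total P_a = 602.7+3546 = 4149 lb/ft.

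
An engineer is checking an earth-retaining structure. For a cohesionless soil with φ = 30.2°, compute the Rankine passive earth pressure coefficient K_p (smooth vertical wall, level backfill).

3.02

K_p = (1 + sin φ)/(1 − sin φ) = tan²(45° + 30.2°/2) = 3.024.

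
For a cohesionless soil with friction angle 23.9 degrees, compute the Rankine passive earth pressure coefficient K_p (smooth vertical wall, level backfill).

K_p = (1 + sin φ)/(1 − sin φ) = tan²(45° + 23.9°/2) = 2.362.

2.36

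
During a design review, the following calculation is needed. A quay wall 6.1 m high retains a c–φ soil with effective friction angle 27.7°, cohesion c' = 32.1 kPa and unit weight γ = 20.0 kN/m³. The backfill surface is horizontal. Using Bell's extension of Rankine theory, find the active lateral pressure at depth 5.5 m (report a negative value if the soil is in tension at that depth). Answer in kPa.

K_a = (1 − sin φ)/(1 + sin φ) = 0.3653.
σ_a = K_a γ z − 2c√K_a = 0.3653×20.0×5.5 − 2×32.1×0.6044 = 1.382 kPa.

1.38 kPa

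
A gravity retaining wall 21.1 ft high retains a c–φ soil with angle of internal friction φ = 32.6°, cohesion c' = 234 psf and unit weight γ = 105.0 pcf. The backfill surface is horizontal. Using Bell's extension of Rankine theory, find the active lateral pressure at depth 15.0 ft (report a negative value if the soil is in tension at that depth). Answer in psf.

216 psf

K_a = (1 − sin φ)/(1 + sin φ) = 0.2997.
σ_a = K_a γ z − 2c√K_a = 0.2997×105.0×15.0 − 2×234×0.5475 = 215.9 psf.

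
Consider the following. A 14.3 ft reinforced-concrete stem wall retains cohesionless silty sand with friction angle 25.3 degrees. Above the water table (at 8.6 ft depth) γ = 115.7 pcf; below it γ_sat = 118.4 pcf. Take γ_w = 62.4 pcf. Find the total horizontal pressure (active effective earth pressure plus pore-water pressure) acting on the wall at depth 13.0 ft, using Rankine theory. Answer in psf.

K_a = (1 − sin φ)/(1 + sin φ) = 0.4012.
γ' = 118.4 − 62.4 = 56.00 pcf.
Effective vertical stress at 13.0 ft: σ'_v = 115.7×8.6 + 56.00×4.40 = 1241 psf.
σ'_h = K_a σ'_v = 0.4012 × 1241 = 498.0 psf; u = γ_w × 4.40 = 274.6 psf.
Total σ_h = 498.0 + 274.6 = 772.6 psf.

773 psf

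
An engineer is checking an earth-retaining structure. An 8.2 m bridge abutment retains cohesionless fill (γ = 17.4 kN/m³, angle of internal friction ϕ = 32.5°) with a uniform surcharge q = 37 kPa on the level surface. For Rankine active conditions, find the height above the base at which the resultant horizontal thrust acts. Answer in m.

3.20 m

K_a = 0.3010.
Triangular part P₁ = ½K_aγH² = 176.1 at H/3 = 2.733 m; rectangular part P₂ = K_a q H = 91.32 at H/2 = 4.100 m.
ȳ = (P₁·2.733 + P₂·4.100)/(P₁+P₂) = 3.200 m.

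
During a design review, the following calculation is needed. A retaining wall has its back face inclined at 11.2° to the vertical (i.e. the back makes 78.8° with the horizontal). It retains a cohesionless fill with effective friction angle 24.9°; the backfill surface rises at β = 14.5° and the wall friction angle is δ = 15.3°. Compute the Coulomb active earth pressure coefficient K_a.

0.592

K_a = sin²(α+φ) / [sin²α · sin(α−δ) · (1 + √{sin(φ+δ)sin(φ−β) / (sin(α−δ)sin(α+β))})²].
With α = 78.8°, φ = 24.9°, δ = 15.3°, β = 14.5°: K_a = 0.5916.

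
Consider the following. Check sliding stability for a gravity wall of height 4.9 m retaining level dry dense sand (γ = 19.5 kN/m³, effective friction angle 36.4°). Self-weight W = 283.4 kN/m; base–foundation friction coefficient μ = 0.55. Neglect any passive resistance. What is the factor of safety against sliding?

K_a = tan²(45° − 36.4°/2) = 0.2552.
P_a = ½K_aγH² = 0.5×0.2552×19.5×4.9² = 59.73 kN/m, acting at H/3 = 1.633 m above the base.
FS_sliding = μW / P_a = 0.55×283.4 / 59.73 = 2.609.

2.61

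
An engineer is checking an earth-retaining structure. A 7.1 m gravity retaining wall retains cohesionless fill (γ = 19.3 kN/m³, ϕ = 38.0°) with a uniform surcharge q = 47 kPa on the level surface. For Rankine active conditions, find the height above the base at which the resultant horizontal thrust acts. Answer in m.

K_a = 0.2379.
Triangular part P₁ = ½K_aγH² = 115.7 at H/3 = 2.367 m; rectangular part P₂ = K_a q H = 79.38 at H/2 = 3.550 m.
ȳ = (P₁·2.367 + P₂·3.550)/(P₁+P₂) = 2.848 m.

2.85 m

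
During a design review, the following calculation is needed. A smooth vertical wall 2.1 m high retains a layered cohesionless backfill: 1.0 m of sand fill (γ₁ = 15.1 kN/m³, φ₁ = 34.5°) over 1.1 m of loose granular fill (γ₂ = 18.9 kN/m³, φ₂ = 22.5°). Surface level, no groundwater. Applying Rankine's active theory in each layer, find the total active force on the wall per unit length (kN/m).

K_a1 = tan²(45°−34.5°/2) = 0.2768; K_a2 = tan²(45°−22.5°/2) = 0.4465.
Layer 1: σ at base = K_a1 γ₁ h₁ = 4.180 kPa; P₁ = ½×4.180×1.0 = 2.090.
Layer 2: σ_v at top = γ₁h₁ = 15.10; σ_h top = K_a2×15.10 = 6.742; σ_h base = K_a2×(15.10+18.9×1.1) = 16.02.
P₂ = ½(6.742+16.02)×1.1 = 12.52. Total P_a = 2.090+12.52 = 14.61 kN/m.

14.6 kN/m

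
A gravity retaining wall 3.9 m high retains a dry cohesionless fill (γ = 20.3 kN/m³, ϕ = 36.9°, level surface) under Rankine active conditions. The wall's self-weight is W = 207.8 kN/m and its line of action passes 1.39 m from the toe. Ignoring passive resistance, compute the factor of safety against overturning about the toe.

K_a = tan²(45° − 36.9°/2) = 0.2497.
P_a = ½K_aγH² = 0.5×0.2497×20.3×3.9² = 38.54 kN/m, acting at H/3 = 1.300 m above the base.
Overturning moment M_o = P_a × H/3 = 38.54 × 1.300 = 50.11.
Resisting moment M_r = W × 1.39 = 207.8 × 1.39 = 288.8.
FS_overturning = M_r/M_o = 288.8/50.11 = 5.764.

5.76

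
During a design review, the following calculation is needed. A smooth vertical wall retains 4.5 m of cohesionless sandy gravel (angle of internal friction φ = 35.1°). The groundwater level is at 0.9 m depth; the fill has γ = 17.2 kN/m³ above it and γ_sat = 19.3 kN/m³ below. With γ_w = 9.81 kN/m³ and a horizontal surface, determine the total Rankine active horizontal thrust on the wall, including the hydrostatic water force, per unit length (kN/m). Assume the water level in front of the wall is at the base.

97.1 kN/m

K_a = tan²(45° − φ/2) = 0.2698.
γ' = 19.3 − 9.81 = 9.490 kN/m³. Depth below WT = 3.6 m.
σ'_h at WT = K_a γ d_w = 4.177 kPa; at base = 4.177 + K_a γ' × 3.6 = 13.40 kPa.
P₁ (0–0.9 m) = ½×4.177×0.9 = 1.880. P₂ (0.9–4.5 m) = ½(4.177+13.40)×3.6 = 31.63.
P_w = ½ γ_w h₂² = 0.5×9.81×3.6² = 63.57. Total = 1.880+31.63+63.57 = 97.08 kN/m.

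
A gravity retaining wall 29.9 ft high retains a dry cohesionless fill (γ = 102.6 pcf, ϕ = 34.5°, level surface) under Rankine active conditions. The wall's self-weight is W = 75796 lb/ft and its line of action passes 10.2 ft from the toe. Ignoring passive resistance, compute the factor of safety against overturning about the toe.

6.11

K_a = tan²(45° − 34.5°/2) = 0.2768.
P_a = ½K_aγH² = 0.5×0.2768×102.6×29.9² = 12700 lb/ft, acting at H/3 = 9.967 ft above the base.
Overturning moment M_o = P_a × H/3 = 12700 × 9.967 = 126500.
Resisting moment M_r = W × 10.2 = 75796 × 10.2 = 773100.
FS_overturning = M_r/M_o = 773100/126500 = 6.110.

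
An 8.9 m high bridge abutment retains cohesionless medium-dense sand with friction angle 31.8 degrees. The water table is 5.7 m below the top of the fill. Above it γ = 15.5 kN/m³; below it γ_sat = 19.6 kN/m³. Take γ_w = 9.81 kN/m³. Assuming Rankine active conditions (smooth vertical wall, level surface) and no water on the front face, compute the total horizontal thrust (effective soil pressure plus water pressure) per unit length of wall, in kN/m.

231 kN/m

K_a = tan²(45° − φ/2) = 0.3098.
γ' = 19.6 − 9.81 = 9.790 kN/m³. Depth below WT = 3.2 m.
σ'_h at WT = K_a γ d_w = 27.37 kPa; at base = 27.37 + K_a γ' × 3.2 = 37.08 kPa.
P₁ (0–5.7 m) = ½×27.37×5.7 = 78.01. P₂ (5.7–8.9 m) = ½(27.37+37.08)×3.2 = 103.1.
P_w = ½ γ_w h₂² = 0.5×9.81×3.2² = 50.23. Total = 78.01+103.1+50.23 = 231.3 kN/m.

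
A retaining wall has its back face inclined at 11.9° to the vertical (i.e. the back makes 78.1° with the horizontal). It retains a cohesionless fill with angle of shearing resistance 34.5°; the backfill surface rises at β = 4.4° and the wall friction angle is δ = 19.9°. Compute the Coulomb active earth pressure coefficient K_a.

K_a = sin²(α+φ) / [sin²α · sin(α−δ) · (1 + √{sin(φ+δ)sin(φ−β) / (sin(α−δ)sin(α+β))})²].
With α = 78.1°, φ = 34.5°, δ = 19.9°, β = 4.4°: K_a = 0.3643.

0.364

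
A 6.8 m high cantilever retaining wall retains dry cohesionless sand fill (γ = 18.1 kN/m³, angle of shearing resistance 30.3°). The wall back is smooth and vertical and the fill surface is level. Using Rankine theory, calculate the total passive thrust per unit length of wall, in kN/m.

1270 kN/m

K_p = tan²(45° + φ/2) = 3.037.
P_p = ½ K_p γ H² = 0.5 × 3.037 × 18.1 × 6.8² = 1271 kN/m.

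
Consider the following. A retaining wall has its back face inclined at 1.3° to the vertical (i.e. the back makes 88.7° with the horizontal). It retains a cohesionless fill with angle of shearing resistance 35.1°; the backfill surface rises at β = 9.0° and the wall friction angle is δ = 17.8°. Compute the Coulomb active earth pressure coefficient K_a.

0.281

K_a = sin²(α+φ) / [sin²α · sin(α−δ) · (1 + √{sin(φ+δ)sin(φ−β) / (sin(α−δ)sin(α+β))})²].
With α = 88.7°, φ = 35.1°, δ = 17.8°, β = 9.0°: K_a = 0.2813.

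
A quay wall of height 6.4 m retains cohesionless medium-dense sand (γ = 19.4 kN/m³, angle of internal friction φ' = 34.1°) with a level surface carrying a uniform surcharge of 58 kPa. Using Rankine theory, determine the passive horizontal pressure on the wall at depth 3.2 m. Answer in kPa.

K_p = (1 + sin φ)/(1 − sin φ) = 3.552.
σ_v = γz + q = 19.4 × 3.2 + 58 = 120.1 kPa.
σ_h = K_p σ_v = 3.552 × 120.1 = 426.5 kPa.

427 kPa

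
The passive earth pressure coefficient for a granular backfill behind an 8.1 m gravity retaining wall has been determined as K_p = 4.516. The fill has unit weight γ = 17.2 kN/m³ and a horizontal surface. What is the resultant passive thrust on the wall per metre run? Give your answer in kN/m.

P = ½ K_p γ H² = 0.5 × 4.516 × 17.2 × 8.1² = 2548 kN/m.

2550 kN/m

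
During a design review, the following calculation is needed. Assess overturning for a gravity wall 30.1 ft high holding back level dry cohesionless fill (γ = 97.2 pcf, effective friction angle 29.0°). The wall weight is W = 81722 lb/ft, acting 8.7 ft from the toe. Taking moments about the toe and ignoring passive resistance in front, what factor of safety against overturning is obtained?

K_a = tan²(45° − 29.0°/2) = 0.3470.
P_a = ½K_aγH² = 0.5×0.3470×97.2×30.1² = 15280 lb/ft, acting at H/3 = 10.03 ft above the base.
Overturning moment M_o = P_a × H/3 = 15280 × 10.03 = 153300.
Resisting moment M_r = W × 8.7 = 81722 × 8.7 = 711000.
FS_overturning = M_r/M_o = 711000/153300 = 4.638.

4.64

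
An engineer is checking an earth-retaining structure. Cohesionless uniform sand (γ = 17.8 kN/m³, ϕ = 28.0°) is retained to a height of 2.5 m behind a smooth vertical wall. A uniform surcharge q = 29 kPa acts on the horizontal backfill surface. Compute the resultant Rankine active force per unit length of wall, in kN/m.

K_a = tan²(45° − φ/2) = 0.3610.
Soil triangle: ½ K_a γ H² = 0.5×0.3610×17.8×2.5² = 20.08 kN/m.
Surcharge rectangle: K_a q H = 0.3610×29×2.5 = 26.17 kN/m.
Total = 20.08 + 26.17 = 46.26 kN/m.

46.3 kN/m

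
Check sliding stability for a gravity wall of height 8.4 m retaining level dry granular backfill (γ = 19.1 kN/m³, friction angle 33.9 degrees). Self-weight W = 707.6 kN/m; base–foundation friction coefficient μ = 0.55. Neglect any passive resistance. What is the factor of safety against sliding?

2.03

K_a = tan²(45° − 33.9°/2) = 0.2839.
P_a = ½K_aγH² = 0.5×0.2839×19.1×8.4² = 191.3 kN/m, acting at H/3 = 2.800 m above the base.
FS_sliding = μW / P_a = 0.55×707.6 / 191.3 = 2.034.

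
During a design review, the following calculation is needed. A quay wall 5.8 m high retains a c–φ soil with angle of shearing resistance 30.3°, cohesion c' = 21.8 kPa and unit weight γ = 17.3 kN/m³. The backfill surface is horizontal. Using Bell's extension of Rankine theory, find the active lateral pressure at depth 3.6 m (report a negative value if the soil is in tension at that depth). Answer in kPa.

-4.51 kPa

K_a = (1 − sin φ)/(1 + sin φ) = 0.3293.
σ_a = K_a γ z − 2c√K_a = 0.3293×17.3×3.6 − 2×21.8×0.5739 = -4.510 kPa.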